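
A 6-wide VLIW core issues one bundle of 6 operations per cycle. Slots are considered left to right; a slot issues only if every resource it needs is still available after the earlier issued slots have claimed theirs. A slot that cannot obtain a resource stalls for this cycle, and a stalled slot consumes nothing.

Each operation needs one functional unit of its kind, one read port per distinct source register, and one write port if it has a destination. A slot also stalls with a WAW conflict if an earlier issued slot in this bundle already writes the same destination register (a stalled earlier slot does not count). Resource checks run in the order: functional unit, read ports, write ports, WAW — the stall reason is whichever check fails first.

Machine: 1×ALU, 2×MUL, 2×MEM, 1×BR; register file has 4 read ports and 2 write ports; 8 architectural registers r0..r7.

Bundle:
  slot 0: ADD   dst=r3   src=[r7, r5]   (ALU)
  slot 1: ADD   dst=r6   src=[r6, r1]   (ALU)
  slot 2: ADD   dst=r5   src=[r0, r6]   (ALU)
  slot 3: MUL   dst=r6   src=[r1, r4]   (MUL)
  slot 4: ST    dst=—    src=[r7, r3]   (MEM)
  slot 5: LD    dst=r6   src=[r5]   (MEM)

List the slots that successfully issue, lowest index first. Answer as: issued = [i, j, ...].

issued = [0, 3]

  0. ALU→r3 ⇒ go  {0A/2Mu/2Ld/1B | 2r 1w}
  1. ALU→r6 ⇒ no(FU)  {0A/2Mu/2Ld/1B | 2r 1w}
  2. ALU→r5 ⇒ no(FU)  {0A/2Mu/2Ld/1B | 2r 1w}
  3. MUL→r6 ⇒ go  {0A/1Mu/2Ld/1B | 0r 0w}
  4. MEM ⇒ no(RD_PORT)  {0A/1Mu/2Ld/1B | 0r 0w}
  5. MEM→r6 ⇒ no(RD_PORT)  {0A/1Mu/2Ld/1B | 0r 0w}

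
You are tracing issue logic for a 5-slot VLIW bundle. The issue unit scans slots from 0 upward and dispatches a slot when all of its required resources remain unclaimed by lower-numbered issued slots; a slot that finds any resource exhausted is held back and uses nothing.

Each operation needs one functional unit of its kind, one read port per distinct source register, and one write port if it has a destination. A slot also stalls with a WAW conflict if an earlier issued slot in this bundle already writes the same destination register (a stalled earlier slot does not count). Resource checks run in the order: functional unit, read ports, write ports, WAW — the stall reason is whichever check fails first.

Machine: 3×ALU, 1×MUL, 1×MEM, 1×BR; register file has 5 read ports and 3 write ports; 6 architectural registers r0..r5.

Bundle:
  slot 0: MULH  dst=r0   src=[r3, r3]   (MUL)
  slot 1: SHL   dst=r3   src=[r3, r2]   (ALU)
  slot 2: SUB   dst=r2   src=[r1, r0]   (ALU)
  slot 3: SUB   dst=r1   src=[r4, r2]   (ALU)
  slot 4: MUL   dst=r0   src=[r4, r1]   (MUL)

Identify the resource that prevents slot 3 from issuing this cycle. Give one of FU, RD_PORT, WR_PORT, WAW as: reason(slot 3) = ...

reason(slot 3) = RD_PORT

slot 0 (MUL): ISSUE — free A3,Mu0,Ld1,B1 rp4 wp2
slot 1 (ALU): ISSUE — free A2,Mu0,Ld1,B1 rp2 wp1
slot 2 (ALU): ISSUE — free A1,Mu0,Ld1,B1 rp0 wp0
slot 3 (ALU): stall RD_PORT — free A1,Mu0,Ld1,B1 rp0 wp0
slot 4 (MUL): stall FU — free A1,Mu0,Ld1,B1 rp0 wp0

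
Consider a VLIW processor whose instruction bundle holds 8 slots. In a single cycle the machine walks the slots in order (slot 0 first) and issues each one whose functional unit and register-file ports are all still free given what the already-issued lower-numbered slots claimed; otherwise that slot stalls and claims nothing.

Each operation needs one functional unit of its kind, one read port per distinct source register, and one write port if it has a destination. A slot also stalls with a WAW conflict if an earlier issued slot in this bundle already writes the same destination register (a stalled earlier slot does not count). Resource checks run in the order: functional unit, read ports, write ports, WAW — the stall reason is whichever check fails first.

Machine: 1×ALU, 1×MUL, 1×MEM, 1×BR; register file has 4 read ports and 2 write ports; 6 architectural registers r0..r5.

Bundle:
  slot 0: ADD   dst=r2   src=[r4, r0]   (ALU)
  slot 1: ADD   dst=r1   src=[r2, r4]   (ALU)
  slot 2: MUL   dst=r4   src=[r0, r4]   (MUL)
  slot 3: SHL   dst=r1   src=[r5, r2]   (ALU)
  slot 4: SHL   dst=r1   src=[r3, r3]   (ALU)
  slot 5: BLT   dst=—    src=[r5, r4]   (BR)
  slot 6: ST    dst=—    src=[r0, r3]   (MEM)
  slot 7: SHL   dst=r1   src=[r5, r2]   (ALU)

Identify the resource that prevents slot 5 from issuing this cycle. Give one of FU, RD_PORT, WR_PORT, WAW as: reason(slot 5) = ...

(0) want 1×ALU +2rd +1wr — yes → AL0|MU1|ME1|BR1|rd2|wr1
(1) want 1×ALU +2rd +1wr — FU → AL0|MU1|ME1|BR1|rd2|wr1
(2) want 1×MUL +2rd +1wr — yes → AL0|MU0|ME1|BR1|rd0|wr0
(3) want 1×ALU +2rd +1wr — FU → AL0|MU0|ME1|BR1|rd0|wr0
(4) want 1×ALU +1rd +1wr — FU → AL0|MU0|ME1|BR1|rd0|wr0
(5) want 1×BR +2rd +0wr — RD_PORT → AL0|MU0|ME1|BR1|rd0|wr0
(6) want 1×MEM +2rd +0wr — RD_PORT → AL0|MU0|ME1|BR1|rd0|wr0
(7) want 1×ALU +2rd +1wr — FU → AL0|MU0|ME1|BR1|rd0|wr0

reason(slot 5) = RD_PORT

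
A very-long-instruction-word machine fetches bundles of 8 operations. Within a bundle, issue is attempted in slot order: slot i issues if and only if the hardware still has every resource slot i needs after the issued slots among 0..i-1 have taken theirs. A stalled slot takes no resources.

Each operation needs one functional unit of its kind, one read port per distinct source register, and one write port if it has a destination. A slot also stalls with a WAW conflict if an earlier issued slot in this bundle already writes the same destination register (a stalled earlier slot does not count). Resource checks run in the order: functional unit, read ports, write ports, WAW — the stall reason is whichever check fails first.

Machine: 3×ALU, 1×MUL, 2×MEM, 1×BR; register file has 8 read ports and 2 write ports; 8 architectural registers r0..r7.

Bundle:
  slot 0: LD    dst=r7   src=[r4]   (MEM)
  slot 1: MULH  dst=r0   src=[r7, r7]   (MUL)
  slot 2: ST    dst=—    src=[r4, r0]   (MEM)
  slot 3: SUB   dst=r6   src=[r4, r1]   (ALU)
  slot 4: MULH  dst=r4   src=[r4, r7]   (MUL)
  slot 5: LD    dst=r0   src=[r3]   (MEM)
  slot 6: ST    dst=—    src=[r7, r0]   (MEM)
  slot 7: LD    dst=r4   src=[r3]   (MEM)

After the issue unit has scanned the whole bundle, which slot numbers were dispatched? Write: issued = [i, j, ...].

(0) want 1×MEM +1rd +1wr — yes → AL3|MU1|ME1|BR1|rd7|wr1
(1) want 1×MUL +1rd +1wr — yes → AL3|MU0|ME1|BR1|rd6|wr0
(2) want 1×MEM +2rd +0wr — yes → AL3|MU0|ME0|BR1|rd4|wr0
(3) want 1×ALU +2rd +1wr — WR_PORT → AL3|MU0|ME0|BR1|rd4|wr0
(4) want 1×MUL +2rd +1wr — FU → AL3|MU0|ME0|BR1|rd4|wr0
(5) want 1×MEM +1rd +1wr — FU → AL3|MU0|ME0|BR1|rd4|wr0
(6) want 1×MEM +2rd +0wr — FU → AL3|MU0|ME0|BR1|rd4|wr0
(7) want 1×MEM +1rd +1wr — FU → AL3|MU0|ME0|BR1|rd4|wr0

issued = [0, 1, 2]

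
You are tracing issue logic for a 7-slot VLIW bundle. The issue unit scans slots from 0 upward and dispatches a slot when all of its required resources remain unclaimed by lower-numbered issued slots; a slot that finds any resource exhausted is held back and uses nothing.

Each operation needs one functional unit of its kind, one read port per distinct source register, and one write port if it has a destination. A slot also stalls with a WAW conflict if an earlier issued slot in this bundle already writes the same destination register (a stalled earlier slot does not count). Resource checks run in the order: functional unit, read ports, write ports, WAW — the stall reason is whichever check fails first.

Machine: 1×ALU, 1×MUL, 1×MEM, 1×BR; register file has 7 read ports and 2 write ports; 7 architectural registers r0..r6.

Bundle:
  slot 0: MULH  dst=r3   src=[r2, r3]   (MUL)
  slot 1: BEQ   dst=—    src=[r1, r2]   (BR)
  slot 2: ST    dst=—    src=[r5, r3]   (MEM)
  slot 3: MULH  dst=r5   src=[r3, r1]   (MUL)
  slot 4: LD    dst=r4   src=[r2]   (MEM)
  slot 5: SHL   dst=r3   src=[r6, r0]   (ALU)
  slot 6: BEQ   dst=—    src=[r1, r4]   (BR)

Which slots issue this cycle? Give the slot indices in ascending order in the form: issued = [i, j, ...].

slot 0 (MUL): ISSUE — free A1,Mu0,Ld1,B1 rp5 wp1
slot 1 (BR): ISSUE — free A1,Mu0,Ld1,B0 rp3 wp1
slot 2 (MEM): ISSUE — free A1,Mu0,Ld0,B0 rp1 wp1
slot 3 (MUL): stall FU — free A1,Mu0,Ld0,B0 rp1 wp1
slot 4 (MEM): stall FU — free A1,Mu0,Ld0,B0 rp1 wp1
slot 5 (ALU): stall RD_PORT — free A1,Mu0,Ld0,B0 rp1 wp1
slot 6 (BR): stall FU — free A1,Mu0,Ld0,B0 rp1 wp1

issued = [0, 1, 2]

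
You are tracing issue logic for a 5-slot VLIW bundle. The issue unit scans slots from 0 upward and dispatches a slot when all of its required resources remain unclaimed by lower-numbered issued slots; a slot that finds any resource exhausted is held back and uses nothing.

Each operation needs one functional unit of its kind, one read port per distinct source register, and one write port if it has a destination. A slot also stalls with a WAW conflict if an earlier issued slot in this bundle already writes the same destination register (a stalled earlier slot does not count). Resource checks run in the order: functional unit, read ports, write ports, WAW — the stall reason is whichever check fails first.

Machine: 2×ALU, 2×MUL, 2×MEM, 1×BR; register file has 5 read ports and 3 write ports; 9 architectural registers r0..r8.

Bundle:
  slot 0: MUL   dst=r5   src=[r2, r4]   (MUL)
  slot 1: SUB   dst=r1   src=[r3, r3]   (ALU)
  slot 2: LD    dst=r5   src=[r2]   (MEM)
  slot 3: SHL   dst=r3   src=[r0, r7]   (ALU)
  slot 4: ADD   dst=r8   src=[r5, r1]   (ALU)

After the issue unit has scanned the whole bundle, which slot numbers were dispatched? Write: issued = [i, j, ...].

issued = [0, 1, 3]

#0 MUL src=r2,r4 dispatched  <A:2 Mu:1 Ld:2 B:1 rd:3 wr:2>
#1 ALU src=r3,r3 dispatched  <A:1 Mu:1 Ld:2 B:1 rd:2 wr:1>
#2 MEM src=r2 held:WAW  <A:1 Mu:1 Ld:2 B:1 rd:2 wr:1>
#3 ALU src=r0,r7 dispatched  <A:0 Mu:1 Ld:2 B:1 rd:0 wr:0>
#4 ALU src=r5,r1 held:FU  <A:0 Mu:1 Ld:2 B:1 rd:0 wr:0>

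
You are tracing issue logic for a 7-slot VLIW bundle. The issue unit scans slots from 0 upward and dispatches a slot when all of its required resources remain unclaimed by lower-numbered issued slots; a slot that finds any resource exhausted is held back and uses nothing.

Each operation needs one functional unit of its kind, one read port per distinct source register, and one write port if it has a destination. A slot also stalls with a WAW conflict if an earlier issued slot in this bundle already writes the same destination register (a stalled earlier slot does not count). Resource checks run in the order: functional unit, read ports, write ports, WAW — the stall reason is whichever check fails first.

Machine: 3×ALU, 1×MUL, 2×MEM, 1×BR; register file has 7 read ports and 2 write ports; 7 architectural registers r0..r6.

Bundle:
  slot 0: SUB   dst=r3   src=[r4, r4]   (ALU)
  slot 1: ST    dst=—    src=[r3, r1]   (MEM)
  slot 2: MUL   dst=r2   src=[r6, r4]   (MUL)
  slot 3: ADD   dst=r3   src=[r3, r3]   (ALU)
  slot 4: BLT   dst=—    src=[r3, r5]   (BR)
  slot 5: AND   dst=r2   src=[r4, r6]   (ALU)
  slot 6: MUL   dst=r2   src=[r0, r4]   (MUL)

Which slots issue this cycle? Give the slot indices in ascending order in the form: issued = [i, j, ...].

[0] ALU needs rd=1 wr=1: ok; after: ALU=2 MUL=1 MEM=2 BR=1, R=6, W=1
[1] MEM needs rd=2 wr=0: ok; after: ALU=2 MUL=1 MEM=1 BR=1, R=4, W=1
[2] MUL needs rd=2 wr=1: ok; after: ALU=2 MUL=0 MEM=1 BR=1, R=2, W=0
[3] ALU needs rd=1 wr=1: WR_PORT; after: ALU=2 MUL=0 MEM=1 BR=1, R=2, W=0
[4] BR needs rd=2 wr=0: ok; after: ALU=2 MUL=0 MEM=1 BR=0, R=0, W=0
[5] ALU needs rd=2 wr=1: RD_PORT; after: ALU=2 MUL=0 MEM=1 BR=0, R=0, W=0
[6] MUL needs rd=2 wr=1: FU; after: ALU=2 MUL=0 MEM=1 BR=0, R=0, W=0

issued = [0, 1, 2, 4]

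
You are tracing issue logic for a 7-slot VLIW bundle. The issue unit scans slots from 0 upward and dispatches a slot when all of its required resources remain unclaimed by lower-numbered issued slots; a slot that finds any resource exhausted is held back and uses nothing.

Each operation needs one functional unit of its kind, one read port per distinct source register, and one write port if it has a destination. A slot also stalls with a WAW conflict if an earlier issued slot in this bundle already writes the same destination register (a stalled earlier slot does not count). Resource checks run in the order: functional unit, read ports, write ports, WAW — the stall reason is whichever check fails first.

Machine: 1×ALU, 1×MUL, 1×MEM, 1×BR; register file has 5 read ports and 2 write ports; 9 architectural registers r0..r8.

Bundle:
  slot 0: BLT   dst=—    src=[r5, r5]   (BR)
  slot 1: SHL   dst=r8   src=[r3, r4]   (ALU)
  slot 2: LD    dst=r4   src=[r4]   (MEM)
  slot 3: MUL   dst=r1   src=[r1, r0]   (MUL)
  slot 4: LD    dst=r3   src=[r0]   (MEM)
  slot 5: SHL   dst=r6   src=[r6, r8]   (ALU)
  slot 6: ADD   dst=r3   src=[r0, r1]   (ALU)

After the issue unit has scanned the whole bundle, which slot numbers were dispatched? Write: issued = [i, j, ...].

#0 BR src=r5,r5 dispatched  <A:1 Mu:1 Ld:1 B:0 rd:4 wr:2>
#1 ALU src=r3,r4 dispatched  <A:0 Mu:1 Ld:1 B:0 rd:2 wr:1>
#2 MEM src=r4 dispatched  <A:0 Mu:1 Ld:0 B:0 rd:1 wr:0>
#3 MUL src=r1,r0 held:RD_PORT  <A:0 Mu:1 Ld:0 B:0 rd:1 wr:0>
#4 MEM src=r0 held:FU  <A:0 Mu:1 Ld:0 B:0 rd:1 wr:0>
#5 ALU src=r6,r8 held:FU  <A:0 Mu:1 Ld:0 B:0 rd:1 wr:0>
#6 ALU src=r0,r1 held:FU  <A:0 Mu:1 Ld:0 B:0 rd:1 wr:0>

issued = [0, 1, 2]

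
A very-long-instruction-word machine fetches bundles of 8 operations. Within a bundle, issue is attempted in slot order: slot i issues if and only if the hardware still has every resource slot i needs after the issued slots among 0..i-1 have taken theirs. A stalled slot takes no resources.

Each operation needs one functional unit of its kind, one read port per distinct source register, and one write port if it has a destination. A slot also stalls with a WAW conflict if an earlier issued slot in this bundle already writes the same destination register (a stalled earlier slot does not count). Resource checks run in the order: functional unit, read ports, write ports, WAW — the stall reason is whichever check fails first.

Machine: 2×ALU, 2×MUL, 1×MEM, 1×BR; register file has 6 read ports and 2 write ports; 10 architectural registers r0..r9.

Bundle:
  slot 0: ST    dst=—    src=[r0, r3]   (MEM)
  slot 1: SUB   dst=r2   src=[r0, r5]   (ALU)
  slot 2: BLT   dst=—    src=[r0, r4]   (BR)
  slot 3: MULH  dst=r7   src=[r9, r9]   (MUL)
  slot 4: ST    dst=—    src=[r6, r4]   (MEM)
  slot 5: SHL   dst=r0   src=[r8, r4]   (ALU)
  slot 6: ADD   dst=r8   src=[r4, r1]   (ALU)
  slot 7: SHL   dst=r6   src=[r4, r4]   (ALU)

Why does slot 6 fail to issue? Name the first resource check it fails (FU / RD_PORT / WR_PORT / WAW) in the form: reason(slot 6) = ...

reason(slot 6) = RD_PORT

slot 0 (MEM): ISSUE — free A2,Mu2,Ld0,B1 rp4 wp2
slot 1 (ALU): ISSUE — free A1,Mu2,Ld0,B1 rp2 wp1
slot 2 (BR): ISSUE — free A1,Mu2,Ld0,B0 rp0 wp1
slot 3 (MUL): stall RD_PORT — free A1,Mu2,Ld0,B0 rp0 wp1
slot 4 (MEM): stall FU — free A1,Mu2,Ld0,B0 rp0 wp1
slot 5 (ALU): stall RD_PORT — free A1,Mu2,Ld0,B0 rp0 wp1
slot 6 (ALU): stall RD_PORT — free A1,Mu2,Ld0,B0 rp0 wp1
slot 7 (ALU): stall RD_PORT — free A1,Mu2,Ld0,B0 rp0 wp1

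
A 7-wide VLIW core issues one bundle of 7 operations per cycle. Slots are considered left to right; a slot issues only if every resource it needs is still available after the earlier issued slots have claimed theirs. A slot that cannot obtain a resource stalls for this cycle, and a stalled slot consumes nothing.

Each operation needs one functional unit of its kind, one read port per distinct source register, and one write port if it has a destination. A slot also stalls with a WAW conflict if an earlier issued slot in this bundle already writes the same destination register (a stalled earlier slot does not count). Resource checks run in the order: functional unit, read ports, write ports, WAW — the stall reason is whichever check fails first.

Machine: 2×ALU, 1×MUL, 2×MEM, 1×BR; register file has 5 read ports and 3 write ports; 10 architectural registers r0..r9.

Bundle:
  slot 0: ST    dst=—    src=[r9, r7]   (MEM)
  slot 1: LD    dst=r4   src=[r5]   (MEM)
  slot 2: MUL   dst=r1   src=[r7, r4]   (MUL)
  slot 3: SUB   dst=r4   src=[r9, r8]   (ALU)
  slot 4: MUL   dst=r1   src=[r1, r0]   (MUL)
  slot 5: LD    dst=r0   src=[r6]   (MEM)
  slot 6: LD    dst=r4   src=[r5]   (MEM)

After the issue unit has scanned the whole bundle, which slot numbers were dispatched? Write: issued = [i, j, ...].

slot 0 (MEM): ISSUE — free A2,Mu1,Ld1,B1 rp3 wp3
slot 1 (MEM): ISSUE — free A2,Mu1,Ld0,B1 rp2 wp2
slot 2 (MUL): ISSUE — free A2,Mu0,Ld0,B1 rp0 wp1
slot 3 (ALU): stall RD_PORT — free A2,Mu0,Ld0,B1 rp0 wp1
slot 4 (MUL): stall FU — free A2,Mu0,Ld0,B1 rp0 wp1
slot 5 (MEM): stall FU — free A2,Mu0,Ld0,B1 rp0 wp1
slot 6 (MEM): stall FU — free A2,Mu0,Ld0,B1 rp0 wp1

issued = [0, 1, 2]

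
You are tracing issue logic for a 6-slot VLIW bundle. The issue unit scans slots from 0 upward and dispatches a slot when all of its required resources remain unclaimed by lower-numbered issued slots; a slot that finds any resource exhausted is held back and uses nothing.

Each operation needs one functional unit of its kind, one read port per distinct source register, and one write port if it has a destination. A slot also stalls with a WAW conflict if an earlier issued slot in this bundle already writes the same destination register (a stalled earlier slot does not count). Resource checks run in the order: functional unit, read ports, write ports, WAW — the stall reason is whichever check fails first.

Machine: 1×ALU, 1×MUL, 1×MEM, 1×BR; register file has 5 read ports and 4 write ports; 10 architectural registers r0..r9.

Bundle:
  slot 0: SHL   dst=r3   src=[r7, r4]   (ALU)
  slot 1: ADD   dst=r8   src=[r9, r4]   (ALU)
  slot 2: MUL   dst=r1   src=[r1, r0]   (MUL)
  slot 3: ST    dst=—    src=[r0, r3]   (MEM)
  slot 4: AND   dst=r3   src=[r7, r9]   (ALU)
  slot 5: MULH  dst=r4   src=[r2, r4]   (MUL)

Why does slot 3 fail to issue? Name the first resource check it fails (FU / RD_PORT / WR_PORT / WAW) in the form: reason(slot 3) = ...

reason(slot 3) = RD_PORT

  0. ALU→r3 ⇒ go  {0A/1Mu/1Ld/1B | 3r 3w}
  1. ALU→r8 ⇒ no(FU)  {0A/1Mu/1Ld/1B | 3r 3w}
  2. MUL→r1 ⇒ go  {0A/0Mu/1Ld/1B | 1r 2w}
  3. MEM ⇒ no(RD_PORT)  {0A/0Mu/1Ld/1B | 1r 2w}
  4. ALU→r3 ⇒ no(FU)  {0A/0Mu/1Ld/1B | 1r 2w}
  5. MUL→r4 ⇒ no(FU)  {0A/0Mu/1Ld/1B | 1r 2w}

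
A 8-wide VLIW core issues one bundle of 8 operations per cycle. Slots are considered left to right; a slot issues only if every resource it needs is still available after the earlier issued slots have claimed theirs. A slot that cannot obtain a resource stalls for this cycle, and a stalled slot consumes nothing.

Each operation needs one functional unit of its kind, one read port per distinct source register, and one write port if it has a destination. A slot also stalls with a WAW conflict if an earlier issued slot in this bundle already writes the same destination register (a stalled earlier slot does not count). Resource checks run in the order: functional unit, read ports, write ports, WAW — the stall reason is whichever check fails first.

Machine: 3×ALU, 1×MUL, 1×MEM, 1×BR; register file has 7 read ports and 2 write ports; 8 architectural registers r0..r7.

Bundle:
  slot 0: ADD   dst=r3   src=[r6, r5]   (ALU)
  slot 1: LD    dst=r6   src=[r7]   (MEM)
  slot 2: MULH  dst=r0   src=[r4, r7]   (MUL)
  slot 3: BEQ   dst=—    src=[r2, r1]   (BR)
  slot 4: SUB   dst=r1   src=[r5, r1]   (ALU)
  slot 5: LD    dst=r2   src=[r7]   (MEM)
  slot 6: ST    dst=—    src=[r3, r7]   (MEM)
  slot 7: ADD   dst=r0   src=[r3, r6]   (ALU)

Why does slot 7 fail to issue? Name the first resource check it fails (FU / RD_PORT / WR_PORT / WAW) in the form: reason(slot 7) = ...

slot 0 (ALU): ISSUE — free A2,Mu1,Ld1,B1 rp5 wp1
slot 1 (MEM): ISSUE — free A2,Mu1,Ld0,B1 rp4 wp0
slot 2 (MUL): stall WR_PORT — free A2,Mu1,Ld0,B1 rp4 wp0
slot 3 (BR): ISSUE — free A2,Mu1,Ld0,B0 rp2 wp0
slot 4 (ALU): stall WR_PORT — free A2,Mu1,Ld0,B0 rp2 wp0
slot 5 (MEM): stall FU — free A2,Mu1,Ld0,B0 rp2 wp0
slot 6 (MEM): stall FU — free A2,Mu1,Ld0,B0 rp2 wp0
slot 7 (ALU): stall WR_PORT — free A2,Mu1,Ld0,B0 rp2 wp0

reason(slot 7) = WR_PORT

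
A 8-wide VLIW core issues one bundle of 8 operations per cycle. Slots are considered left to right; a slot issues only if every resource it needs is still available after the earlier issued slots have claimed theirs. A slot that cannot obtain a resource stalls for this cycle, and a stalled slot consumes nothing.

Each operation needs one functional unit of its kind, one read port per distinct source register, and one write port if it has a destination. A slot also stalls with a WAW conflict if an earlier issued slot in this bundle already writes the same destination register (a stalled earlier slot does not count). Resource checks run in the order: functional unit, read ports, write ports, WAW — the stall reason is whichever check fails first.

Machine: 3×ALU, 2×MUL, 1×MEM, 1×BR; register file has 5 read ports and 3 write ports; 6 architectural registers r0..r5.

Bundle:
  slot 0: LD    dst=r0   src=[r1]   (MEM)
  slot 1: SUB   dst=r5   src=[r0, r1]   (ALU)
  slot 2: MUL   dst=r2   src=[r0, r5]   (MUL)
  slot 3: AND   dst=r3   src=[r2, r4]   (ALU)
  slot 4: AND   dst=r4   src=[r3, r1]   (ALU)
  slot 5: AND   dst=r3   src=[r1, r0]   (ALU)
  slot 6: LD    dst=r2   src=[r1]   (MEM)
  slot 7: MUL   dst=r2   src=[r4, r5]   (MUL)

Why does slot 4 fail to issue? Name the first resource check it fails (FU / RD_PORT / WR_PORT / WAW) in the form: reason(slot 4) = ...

reason(slot 4) = RD_PORT

slot 0 (MEM): ISSUE — free A3,Mu2,Ld0,B1 rp4 wp2
slot 1 (ALU): ISSUE — free A2,Mu2,Ld0,B1 rp2 wp1
slot 2 (MUL): ISSUE — free A2,Mu1,Ld0,B1 rp0 wp0
slot 3 (ALU): stall RD_PORT — free A2,Mu1,Ld0,B1 rp0 wp0
slot 4 (ALU): stall RD_PORT — free A2,Mu1,Ld0,B1 rp0 wp0
slot 5 (ALU): stall RD_PORT — free A2,Mu1,Ld0,B1 rp0 wp0
slot 6 (MEM): stall FU — free A2,Mu1,Ld0,B1 rp0 wp0
slot 7 (MUL): stall RD_PORT — free A2,Mu1,Ld0,B1 rp0 wp0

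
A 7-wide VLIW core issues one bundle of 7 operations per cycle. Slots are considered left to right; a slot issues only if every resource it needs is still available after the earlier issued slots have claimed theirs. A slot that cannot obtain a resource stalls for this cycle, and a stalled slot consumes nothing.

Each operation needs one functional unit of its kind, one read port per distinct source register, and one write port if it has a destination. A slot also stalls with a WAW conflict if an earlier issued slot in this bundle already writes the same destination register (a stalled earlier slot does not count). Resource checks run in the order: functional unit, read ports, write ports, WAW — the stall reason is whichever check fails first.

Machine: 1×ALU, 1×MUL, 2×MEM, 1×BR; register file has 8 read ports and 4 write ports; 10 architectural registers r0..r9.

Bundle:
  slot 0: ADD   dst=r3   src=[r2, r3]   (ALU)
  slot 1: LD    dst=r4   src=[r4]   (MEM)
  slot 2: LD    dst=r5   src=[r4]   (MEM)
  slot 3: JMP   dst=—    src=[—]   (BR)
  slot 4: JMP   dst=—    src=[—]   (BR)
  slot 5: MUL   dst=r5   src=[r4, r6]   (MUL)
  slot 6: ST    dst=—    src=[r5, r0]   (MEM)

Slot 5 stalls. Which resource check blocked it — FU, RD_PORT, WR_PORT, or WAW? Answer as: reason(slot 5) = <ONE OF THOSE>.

reason(slot 5) = WAW

(0) want 1×ALU +2rd +1wr — yes → AL0|MU1|ME2|BR1|rd6|wr3
(1) want 1×MEM +1rd +1wr — yes → AL0|MU1|ME1|BR1|rd5|wr2
(2) want 1×MEM +1rd +1wr — yes → AL0|MU1|ME0|BR1|rd4|wr1
(3) want 1×BR +0rd +0wr — yes → AL0|MU1|ME0|BR0|rd4|wr1
(4) want 1×BR +0rd +0wr — FU → AL0|MU1|ME0|BR0|rd4|wr1
(5) want 1×MUL +2rd +1wr — WAW → AL0|MU1|ME0|BR0|rd4|wr1
(6) want 1×MEM +2rd +0wr — FU → AL0|MU1|ME0|BR0|rd4|wr1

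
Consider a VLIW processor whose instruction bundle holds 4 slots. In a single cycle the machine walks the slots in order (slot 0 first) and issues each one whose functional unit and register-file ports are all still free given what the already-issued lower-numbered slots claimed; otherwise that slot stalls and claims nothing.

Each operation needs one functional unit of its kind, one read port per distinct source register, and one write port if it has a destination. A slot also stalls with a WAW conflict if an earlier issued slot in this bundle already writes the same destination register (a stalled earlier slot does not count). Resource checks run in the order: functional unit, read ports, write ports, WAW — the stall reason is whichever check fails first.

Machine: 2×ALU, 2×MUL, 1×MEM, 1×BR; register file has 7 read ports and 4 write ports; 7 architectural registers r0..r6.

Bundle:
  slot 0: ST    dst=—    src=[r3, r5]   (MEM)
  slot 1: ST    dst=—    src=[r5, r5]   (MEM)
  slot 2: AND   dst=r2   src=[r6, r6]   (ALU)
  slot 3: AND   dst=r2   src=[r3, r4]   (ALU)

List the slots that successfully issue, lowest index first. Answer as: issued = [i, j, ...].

issued = [0, 2]

  0. MEM ⇒ go  {2A/2Mu/0Ld/1B | 5r 4w}
  1. MEM ⇒ no(FU)  {2A/2Mu/0Ld/1B | 5r 4w}
  2. ALU→r2 ⇒ go  {1A/2Mu/0Ld/1B | 4r 3w}
  3. ALU→r2 ⇒ no(WAW)  {1A/2Mu/0Ld/1B | 4r 3w}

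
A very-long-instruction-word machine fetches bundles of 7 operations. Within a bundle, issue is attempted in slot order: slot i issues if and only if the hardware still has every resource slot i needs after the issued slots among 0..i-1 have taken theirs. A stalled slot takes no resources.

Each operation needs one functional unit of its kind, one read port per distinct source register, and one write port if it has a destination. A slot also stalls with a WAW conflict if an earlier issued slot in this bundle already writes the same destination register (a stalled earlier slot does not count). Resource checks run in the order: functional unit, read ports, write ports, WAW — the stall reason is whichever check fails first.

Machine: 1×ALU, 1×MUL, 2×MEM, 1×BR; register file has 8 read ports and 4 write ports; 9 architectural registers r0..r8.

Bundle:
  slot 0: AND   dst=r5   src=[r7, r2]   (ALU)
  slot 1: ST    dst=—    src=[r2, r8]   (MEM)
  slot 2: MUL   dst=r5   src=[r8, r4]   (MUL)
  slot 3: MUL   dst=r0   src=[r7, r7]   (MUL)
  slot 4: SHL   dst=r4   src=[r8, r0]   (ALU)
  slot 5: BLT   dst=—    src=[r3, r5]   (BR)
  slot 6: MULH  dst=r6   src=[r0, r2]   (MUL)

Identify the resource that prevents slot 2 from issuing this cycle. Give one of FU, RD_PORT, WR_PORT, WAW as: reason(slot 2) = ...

reason(slot 2) = WAW

  0. ALU→r5 ⇒ go  {0A/1Mu/2Ld/1B | 6r 3w}
  1. MEM ⇒ go  {0A/1Mu/1Ld/1B | 4r 3w}
  2. MUL→r5 ⇒ no(WAW)  {0A/1Mu/1Ld/1B | 4r 3w}
  3. MUL→r0 ⇒ go  {0A/0Mu/1Ld/1B | 3r 2w}
  4. ALU→r4 ⇒ no(FU)  {0A/0Mu/1Ld/1B | 3r 2w}
  5. BR ⇒ go  {0A/0Mu/1Ld/0B | 1r 2w}
  6. MUL→r6 ⇒ no(FU)  {0A/0Mu/1Ld/0B | 1r 2w}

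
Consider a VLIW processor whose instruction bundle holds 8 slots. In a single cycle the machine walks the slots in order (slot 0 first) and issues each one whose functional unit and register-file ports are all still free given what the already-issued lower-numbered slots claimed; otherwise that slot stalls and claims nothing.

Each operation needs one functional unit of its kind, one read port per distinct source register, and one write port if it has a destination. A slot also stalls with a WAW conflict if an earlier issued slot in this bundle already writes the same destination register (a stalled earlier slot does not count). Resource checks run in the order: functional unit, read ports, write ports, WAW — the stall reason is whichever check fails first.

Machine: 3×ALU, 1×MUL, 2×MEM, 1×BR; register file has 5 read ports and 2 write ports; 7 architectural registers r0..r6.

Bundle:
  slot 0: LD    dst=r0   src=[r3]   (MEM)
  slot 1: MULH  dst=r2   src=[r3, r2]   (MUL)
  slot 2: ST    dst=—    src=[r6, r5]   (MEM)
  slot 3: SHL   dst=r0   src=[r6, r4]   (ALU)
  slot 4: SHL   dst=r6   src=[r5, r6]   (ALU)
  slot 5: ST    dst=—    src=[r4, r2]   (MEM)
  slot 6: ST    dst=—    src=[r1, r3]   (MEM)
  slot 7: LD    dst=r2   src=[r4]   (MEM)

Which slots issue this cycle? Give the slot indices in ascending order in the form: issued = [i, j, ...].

issued = [0, 1, 2]

[0] MEM needs rd=1 wr=1: ok; after: ALU=3 MUL=1 MEM=1 BR=1, R=4, W=1
[1] MUL needs rd=2 wr=1: ok; after: ALU=3 MUL=0 MEM=1 BR=1, R=2, W=0
[2] MEM needs rd=2 wr=0: ok; after: ALU=3 MUL=0 MEM=0 BR=1, R=0, W=0
[3] ALU needs rd=2 wr=1: RD_PORT; after: ALU=3 MUL=0 MEM=0 BR=1, R=0, W=0
[4] ALU needs rd=2 wr=1: RD_PORT; after: ALU=3 MUL=0 MEM=0 BR=1, R=0, W=0
[5] MEM needs rd=2 wr=0: FU; after: ALU=3 MUL=0 MEM=0 BR=1, R=0, W=0
[6] MEM needs rd=2 wr=0: FU; after: ALU=3 MUL=0 MEM=0 BR=1, R=0, W=0
[7] MEM needs rd=1 wr=1: FU; after: ALU=3 MUL=0 MEM=0 BR=1, R=0, W=0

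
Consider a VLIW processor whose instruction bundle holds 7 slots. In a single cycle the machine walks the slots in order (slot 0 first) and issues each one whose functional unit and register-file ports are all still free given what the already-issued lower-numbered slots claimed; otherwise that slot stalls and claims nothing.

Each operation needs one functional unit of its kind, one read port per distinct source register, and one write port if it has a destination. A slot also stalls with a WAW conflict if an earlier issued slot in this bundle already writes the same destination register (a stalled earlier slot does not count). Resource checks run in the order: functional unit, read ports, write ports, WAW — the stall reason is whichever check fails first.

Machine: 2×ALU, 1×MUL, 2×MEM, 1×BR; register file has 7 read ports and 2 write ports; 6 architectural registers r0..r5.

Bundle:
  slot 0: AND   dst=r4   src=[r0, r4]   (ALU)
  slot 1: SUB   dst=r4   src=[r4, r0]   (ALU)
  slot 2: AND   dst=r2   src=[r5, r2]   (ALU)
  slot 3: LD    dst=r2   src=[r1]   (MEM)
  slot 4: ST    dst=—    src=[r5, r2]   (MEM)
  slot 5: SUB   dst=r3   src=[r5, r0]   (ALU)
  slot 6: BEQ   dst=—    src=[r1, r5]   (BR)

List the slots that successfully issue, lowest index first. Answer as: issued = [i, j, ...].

(0) want 1×ALU +2rd +1wr — yes → AL1|MU1|ME2|BR1|rd5|wr1
(1) want 1×ALU +2rd +1wr — WAW → AL1|MU1|ME2|BR1|rd5|wr1
(2) want 1×ALU +2rd +1wr — yes → AL0|MU1|ME2|BR1|rd3|wr0
(3) want 1×MEM +1rd +1wr — WR_PORT → AL0|MU1|ME2|BR1|rd3|wr0
(4) want 1×MEM +2rd +0wr — yes → AL0|MU1|ME1|BR1|rd1|wr0
(5) want 1×ALU +2rd +1wr — FU → AL0|MU1|ME1|BR1|rd1|wr0
(6) want 1×BR +2rd +0wr — RD_PORT → AL0|MU1|ME1|BR1|rd1|wr0

issued = [0, 2, 4]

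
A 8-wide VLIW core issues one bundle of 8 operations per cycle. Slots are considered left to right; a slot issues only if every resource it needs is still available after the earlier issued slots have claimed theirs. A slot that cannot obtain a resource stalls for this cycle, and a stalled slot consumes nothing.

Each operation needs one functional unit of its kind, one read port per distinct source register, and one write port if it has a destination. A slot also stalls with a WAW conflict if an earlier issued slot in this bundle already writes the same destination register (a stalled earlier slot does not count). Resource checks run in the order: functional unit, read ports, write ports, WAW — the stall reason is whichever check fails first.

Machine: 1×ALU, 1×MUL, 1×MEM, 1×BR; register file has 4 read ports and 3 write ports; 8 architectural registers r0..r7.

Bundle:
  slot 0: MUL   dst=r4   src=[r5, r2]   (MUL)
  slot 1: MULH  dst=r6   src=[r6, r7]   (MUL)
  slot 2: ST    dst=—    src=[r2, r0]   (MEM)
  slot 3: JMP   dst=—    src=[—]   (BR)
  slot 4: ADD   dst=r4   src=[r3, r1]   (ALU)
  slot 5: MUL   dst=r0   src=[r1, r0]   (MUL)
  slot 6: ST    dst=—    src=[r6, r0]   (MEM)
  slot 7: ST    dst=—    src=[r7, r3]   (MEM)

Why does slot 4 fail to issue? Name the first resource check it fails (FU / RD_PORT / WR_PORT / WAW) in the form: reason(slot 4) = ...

#0 MUL src=r5,r2 dispatched  <A:1 Mu:0 Ld:1 B:1 rd:2 wr:2>
#1 MUL src=r6,r7 held:FU  <A:1 Mu:0 Ld:1 B:1 rd:2 wr:2>
#2 MEM src=r2,r0 dispatched  <A:1 Mu:0 Ld:0 B:1 rd:0 wr:2>
#3 BR src=- dispatched  <A:1 Mu:0 Ld:0 B:0 rd:0 wr:2>
#4 ALU src=r3,r1 held:RD_PORT  <A:1 Mu:0 Ld:0 B:0 rd:0 wr:2>
#5 MUL src=r1,r0 held:FU  <A:1 Mu:0 Ld:0 B:0 rd:0 wr:2>
#6 MEM src=r6,r0 held:FU  <A:1 Mu:0 Ld:0 B:0 rd:0 wr:2>
#7 MEM src=r7,r3 held:FU  <A:1 Mu:0 Ld:0 B:0 rd:0 wr:2>

reason(slot 4) = RD_PORT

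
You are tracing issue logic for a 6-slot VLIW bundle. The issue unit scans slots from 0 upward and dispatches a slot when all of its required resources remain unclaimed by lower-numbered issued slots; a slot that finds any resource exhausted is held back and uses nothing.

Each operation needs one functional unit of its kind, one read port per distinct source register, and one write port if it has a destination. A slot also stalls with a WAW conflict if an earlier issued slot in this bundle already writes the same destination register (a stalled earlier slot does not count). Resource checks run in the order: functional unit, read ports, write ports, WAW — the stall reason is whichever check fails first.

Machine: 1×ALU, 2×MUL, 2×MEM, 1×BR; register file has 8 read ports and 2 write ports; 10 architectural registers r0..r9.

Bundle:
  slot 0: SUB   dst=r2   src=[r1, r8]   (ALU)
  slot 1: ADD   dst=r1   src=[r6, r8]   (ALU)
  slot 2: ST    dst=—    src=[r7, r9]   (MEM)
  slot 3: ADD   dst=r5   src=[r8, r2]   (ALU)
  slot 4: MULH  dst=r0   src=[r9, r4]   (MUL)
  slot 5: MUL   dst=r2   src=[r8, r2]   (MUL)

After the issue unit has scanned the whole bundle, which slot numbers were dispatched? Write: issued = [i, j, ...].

#0 ALU src=r1,r8 dispatched  <A:0 Mu:2 Ld:2 B:1 rd:6 wr:1>
#1 ALU src=r6,r8 held:FU  <A:0 Mu:2 Ld:2 B:1 rd:6 wr:1>
#2 MEM src=r7,r9 dispatched  <A:0 Mu:2 Ld:1 B:1 rd:4 wr:1>
#3 ALU src=r8,r2 held:FU  <A:0 Mu:2 Ld:1 B:1 rd:4 wr:1>
#4 MUL src=r9,r4 dispatched  <A:0 Mu:1 Ld:1 B:1 rd:2 wr:0>
#5 MUL src=r8,r2 held:WR_PORT  <A:0 Mu:1 Ld:1 B:1 rd:2 wr:0>

issued = [0, 2, 4]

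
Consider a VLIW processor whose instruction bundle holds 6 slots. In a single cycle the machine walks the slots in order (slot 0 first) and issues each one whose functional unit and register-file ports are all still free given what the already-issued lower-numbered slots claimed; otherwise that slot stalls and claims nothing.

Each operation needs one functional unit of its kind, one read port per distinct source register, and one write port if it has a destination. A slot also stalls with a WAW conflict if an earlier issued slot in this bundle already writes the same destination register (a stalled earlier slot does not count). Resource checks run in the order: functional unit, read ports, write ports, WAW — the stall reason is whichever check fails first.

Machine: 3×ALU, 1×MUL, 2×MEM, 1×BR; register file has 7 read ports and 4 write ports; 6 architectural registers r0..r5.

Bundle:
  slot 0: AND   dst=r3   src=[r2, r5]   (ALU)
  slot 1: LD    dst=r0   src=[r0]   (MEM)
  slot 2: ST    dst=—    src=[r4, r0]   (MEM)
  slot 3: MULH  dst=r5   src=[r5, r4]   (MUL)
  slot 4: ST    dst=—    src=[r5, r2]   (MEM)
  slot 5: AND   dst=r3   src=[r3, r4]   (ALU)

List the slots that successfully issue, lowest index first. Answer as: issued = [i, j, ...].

(0) want 1×ALU +2rd +1wr — yes → AL2|MU1|ME2|BR1|rd5|wr3
(1) want 1×MEM +1rd +1wr — yes → AL2|MU1|ME1|BR1|rd4|wr2
(2) want 1×MEM +2rd +0wr — yes → AL2|MU1|ME0|BR1|rd2|wr2
(3) want 1×MUL +2rd +1wr — yes → AL2|MU0|ME0|BR1|rd0|wr1
(4) want 1×MEM +2rd +0wr — FU → AL2|MU0|ME0|BR1|rd0|wr1
(5) want 1×ALU +2rd +1wr — RD_PORT → AL2|MU0|ME0|BR1|rd0|wr1

issued = [0, 1, 2, 3]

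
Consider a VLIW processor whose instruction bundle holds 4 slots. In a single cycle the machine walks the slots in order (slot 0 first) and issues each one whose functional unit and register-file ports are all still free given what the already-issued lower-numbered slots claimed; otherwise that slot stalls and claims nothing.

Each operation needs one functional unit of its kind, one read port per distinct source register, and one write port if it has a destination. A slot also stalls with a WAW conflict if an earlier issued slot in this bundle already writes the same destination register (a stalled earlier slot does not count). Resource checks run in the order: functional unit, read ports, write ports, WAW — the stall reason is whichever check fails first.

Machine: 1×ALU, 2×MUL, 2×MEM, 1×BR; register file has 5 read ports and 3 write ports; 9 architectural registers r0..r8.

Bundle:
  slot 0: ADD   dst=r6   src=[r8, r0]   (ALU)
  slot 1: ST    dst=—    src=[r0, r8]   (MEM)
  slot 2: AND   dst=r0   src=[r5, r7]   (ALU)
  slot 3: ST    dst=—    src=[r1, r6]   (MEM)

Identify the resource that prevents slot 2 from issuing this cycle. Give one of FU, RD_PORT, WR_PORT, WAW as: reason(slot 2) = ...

reason(slot 2) = FU

(0) want 1×ALU +2rd +1wr — yes → AL0|MU2|ME2|BR1|rd3|wr2
(1) want 1×MEM +2rd +0wr — yes → AL0|MU2|ME1|BR1|rd1|wr2
(2) want 1×ALU +2rd +1wr — FU → AL0|MU2|ME1|BR1|rd1|wr2
(3) want 1×MEM +2rd +0wr — RD_PORT → AL0|MU2|ME1|BR1|rd1|wr2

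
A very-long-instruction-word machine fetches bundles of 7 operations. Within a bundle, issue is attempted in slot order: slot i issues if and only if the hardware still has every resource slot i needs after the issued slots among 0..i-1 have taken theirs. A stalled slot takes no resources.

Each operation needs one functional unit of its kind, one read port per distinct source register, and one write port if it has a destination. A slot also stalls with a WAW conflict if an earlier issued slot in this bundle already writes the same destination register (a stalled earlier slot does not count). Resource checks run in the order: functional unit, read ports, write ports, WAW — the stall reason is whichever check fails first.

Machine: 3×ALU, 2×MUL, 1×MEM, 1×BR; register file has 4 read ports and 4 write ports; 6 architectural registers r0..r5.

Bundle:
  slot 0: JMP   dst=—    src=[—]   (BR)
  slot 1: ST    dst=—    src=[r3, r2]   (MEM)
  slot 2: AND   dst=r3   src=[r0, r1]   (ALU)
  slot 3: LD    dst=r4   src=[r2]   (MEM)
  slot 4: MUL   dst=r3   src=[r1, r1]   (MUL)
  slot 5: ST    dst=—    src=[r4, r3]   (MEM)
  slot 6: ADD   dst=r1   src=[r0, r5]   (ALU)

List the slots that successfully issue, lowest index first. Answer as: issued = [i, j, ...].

slot 0 (BR): ISSUE — free A3,Mu2,Ld1,B0 rp4 wp4
slot 1 (MEM): ISSUE — free A3,Mu2,Ld0,B0 rp2 wp4
slot 2 (ALU): ISSUE — free A2,Mu2,Ld0,B0 rp0 wp3
slot 3 (MEM): stall FU — free A2,Mu2,Ld0,B0 rp0 wp3
slot 4 (MUL): stall RD_PORT — free A2,Mu2,Ld0,B0 rp0 wp3
slot 5 (MEM): stall FU — free A2,Mu2,Ld0,B0 rp0 wp3
slot 6 (ALU): stall RD_PORT — free A2,Mu2,Ld0,B0 rp0 wp3

issued = [0, 1, 2]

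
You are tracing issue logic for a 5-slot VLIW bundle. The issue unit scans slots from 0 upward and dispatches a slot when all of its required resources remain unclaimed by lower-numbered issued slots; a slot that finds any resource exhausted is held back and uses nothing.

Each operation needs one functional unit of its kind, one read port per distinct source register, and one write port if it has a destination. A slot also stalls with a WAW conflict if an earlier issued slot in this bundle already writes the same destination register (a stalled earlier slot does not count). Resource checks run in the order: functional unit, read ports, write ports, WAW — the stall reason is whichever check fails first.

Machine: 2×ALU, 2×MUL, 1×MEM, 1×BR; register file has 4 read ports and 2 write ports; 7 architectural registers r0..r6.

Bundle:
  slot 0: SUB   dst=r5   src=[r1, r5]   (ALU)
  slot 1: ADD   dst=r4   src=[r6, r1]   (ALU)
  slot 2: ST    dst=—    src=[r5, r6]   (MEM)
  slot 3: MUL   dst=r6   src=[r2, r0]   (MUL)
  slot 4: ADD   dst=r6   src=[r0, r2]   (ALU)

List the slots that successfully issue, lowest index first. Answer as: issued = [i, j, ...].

slot 0 (ALU): ISSUE — free A1,Mu2,Ld1,B1 rp2 wp1
slot 1 (ALU): ISSUE — free A0,Mu2,Ld1,B1 rp0 wp0
slot 2 (MEM): stall RD_PORT — free A0,Mu2,Ld1,B1 rp0 wp0
slot 3 (MUL): stall RD_PORT — free A0,Mu2,Ld1,B1 rp0 wp0
slot 4 (ALU): stall FU — free A0,Mu2,Ld1,B1 rp0 wp0

issued = [0, 1]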